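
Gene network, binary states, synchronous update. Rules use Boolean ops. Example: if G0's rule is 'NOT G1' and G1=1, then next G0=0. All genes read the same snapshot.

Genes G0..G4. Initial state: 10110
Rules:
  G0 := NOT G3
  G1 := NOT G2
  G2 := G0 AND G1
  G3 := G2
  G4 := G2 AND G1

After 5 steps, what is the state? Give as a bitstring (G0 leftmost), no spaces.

Step 1: G0=NOT G3=NOT 1=0 G1=NOT G2=NOT 1=0 G2=G0&G1=1&0=0 G3=G2=1 G4=G2&G1=1&0=0 -> 00010
Step 2: G0=NOT G3=NOT 1=0 G1=NOT G2=NOT 0=1 G2=G0&G1=0&0=0 G3=G2=0 G4=G2&G1=0&0=0 -> 01000
Step 3: G0=NOT G3=NOT 0=1 G1=NOT G2=NOT 0=1 G2=G0&G1=0&1=0 G3=G2=0 G4=G2&G1=0&1=0 -> 11000
Step 4: G0=NOT G3=NOT 0=1 G1=NOT G2=NOT 0=1 G2=G0&G1=1&1=1 G3=G2=0 G4=G2&G1=0&1=0 -> 11100
Step 5: G0=NOT G3=NOT 0=1 G1=NOT G2=NOT 1=0 G2=G0&G1=1&1=1 G3=G2=1 G4=G2&G1=1&1=1 -> 10111

10111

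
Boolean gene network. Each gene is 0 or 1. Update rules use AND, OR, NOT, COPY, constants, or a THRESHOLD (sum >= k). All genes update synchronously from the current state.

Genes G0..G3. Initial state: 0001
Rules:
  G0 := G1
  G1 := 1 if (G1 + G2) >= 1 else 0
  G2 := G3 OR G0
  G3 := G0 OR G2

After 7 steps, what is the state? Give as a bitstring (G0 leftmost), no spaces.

Step 1: G0=G1=0 G1=(0+0>=1)=0 G2=G3|G0=1|0=1 G3=G0|G2=0|0=0 -> 0010
Step 2: G0=G1=0 G1=(0+1>=1)=1 G2=G3|G0=0|0=0 G3=G0|G2=0|1=1 -> 0101
Step 3: G0=G1=1 G1=(1+0>=1)=1 G2=G3|G0=1|0=1 G3=G0|G2=0|0=0 -> 1110
Step 4: G0=G1=1 G1=(1+1>=1)=1 G2=G3|G0=0|1=1 G3=G0|G2=1|1=1 -> 1111
Step 5: G0=G1=1 G1=(1+1>=1)=1 G2=G3|G0=1|1=1 G3=G0|G2=1|1=1 -> 1111
Step 6: G0=G1=1 G1=(1+1>=1)=1 G2=G3|G0=1|1=1 G3=G0|G2=1|1=1 -> 1111
Step 7: G0=G1=1 G1=(1+1>=1)=1 G2=G3|G0=1|1=1 G3=G0|G2=1|1=1 -> 1111

1111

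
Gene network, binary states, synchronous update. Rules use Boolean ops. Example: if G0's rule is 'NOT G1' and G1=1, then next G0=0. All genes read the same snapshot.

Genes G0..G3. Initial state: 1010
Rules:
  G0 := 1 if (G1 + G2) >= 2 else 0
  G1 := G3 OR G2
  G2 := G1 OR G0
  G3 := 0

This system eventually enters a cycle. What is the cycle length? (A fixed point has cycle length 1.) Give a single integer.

Answer: 1

Derivation:
Step 0: 1010
Step 1: G0=(0+1>=2)=0 G1=G3|G2=0|1=1 G2=G1|G0=0|1=1 G3=0(const) -> 0110
Step 2: G0=(1+1>=2)=1 G1=G3|G2=0|1=1 G2=G1|G0=1|0=1 G3=0(const) -> 1110
Step 3: G0=(1+1>=2)=1 G1=G3|G2=0|1=1 G2=G1|G0=1|1=1 G3=0(const) -> 1110
State from step 3 equals state from step 2 -> cycle length 1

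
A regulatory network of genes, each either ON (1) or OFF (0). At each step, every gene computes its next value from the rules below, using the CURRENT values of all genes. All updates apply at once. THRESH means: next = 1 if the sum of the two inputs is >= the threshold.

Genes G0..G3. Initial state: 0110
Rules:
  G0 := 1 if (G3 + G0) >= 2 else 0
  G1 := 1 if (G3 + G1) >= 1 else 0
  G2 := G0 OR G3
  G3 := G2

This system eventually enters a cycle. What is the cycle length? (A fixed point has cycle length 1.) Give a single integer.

Answer: 2

Derivation:
Step 0: 0110
Step 1: G0=(0+0>=2)=0 G1=(0+1>=1)=1 G2=G0|G3=0|0=0 G3=G2=1 -> 0101
Step 2: G0=(1+0>=2)=0 G1=(1+1>=1)=1 G2=G0|G3=0|1=1 G3=G2=0 -> 0110
State from step 2 equals state from step 0 -> cycle length 2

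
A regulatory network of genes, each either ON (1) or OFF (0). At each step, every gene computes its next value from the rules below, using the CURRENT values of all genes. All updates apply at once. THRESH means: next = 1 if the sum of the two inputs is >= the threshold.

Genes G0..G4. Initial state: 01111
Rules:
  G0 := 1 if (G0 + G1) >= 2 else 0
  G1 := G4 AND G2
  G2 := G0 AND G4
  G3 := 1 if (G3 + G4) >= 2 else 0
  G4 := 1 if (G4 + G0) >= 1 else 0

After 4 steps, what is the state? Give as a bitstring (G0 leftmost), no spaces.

Step 1: G0=(0+1>=2)=0 G1=G4&G2=1&1=1 G2=G0&G4=0&1=0 G3=(1+1>=2)=1 G4=(1+0>=1)=1 -> 01011
Step 2: G0=(0+1>=2)=0 G1=G4&G2=1&0=0 G2=G0&G4=0&1=0 G3=(1+1>=2)=1 G4=(1+0>=1)=1 -> 00011
Step 3: G0=(0+0>=2)=0 G1=G4&G2=1&0=0 G2=G0&G4=0&1=0 G3=(1+1>=2)=1 G4=(1+0>=1)=1 -> 00011
Step 4: G0=(0+0>=2)=0 G1=G4&G2=1&0=0 G2=G0&G4=0&1=0 G3=(1+1>=2)=1 G4=(1+0>=1)=1 -> 00011

00011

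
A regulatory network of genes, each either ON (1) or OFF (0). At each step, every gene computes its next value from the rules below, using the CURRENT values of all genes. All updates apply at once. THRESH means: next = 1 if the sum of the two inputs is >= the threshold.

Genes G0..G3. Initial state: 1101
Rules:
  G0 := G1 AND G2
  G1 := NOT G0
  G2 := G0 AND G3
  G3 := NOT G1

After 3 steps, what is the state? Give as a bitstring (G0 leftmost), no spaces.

Step 1: G0=G1&G2=1&0=0 G1=NOT G0=NOT 1=0 G2=G0&G3=1&1=1 G3=NOT G1=NOT 1=0 -> 0010
Step 2: G0=G1&G2=0&1=0 G1=NOT G0=NOT 0=1 G2=G0&G3=0&0=0 G3=NOT G1=NOT 0=1 -> 0101
Step 3: G0=G1&G2=1&0=0 G1=NOT G0=NOT 0=1 G2=G0&G3=0&1=0 G3=NOT G1=NOT 1=0 -> 0100

0100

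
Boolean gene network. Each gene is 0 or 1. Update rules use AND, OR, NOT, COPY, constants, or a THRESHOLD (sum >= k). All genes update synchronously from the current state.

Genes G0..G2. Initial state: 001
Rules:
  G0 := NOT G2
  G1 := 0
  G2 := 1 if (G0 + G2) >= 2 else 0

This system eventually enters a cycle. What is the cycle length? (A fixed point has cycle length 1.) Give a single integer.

Step 0: 001
Step 1: G0=NOT G2=NOT 1=0 G1=0(const) G2=(0+1>=2)=0 -> 000
Step 2: G0=NOT G2=NOT 0=1 G1=0(const) G2=(0+0>=2)=0 -> 100
Step 3: G0=NOT G2=NOT 0=1 G1=0(const) G2=(1+0>=2)=0 -> 100
State from step 3 equals state from step 2 -> cycle length 1

Answer: 1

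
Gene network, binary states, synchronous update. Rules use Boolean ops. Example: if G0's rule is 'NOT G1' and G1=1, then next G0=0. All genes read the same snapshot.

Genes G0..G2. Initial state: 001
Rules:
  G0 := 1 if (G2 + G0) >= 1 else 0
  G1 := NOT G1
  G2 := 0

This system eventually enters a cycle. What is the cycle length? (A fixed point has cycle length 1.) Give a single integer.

Answer: 2

Derivation:
Step 0: 001
Step 1: G0=(1+0>=1)=1 G1=NOT G1=NOT 0=1 G2=0(const) -> 110
Step 2: G0=(0+1>=1)=1 G1=NOT G1=NOT 1=0 G2=0(const) -> 100
Step 3: G0=(0+1>=1)=1 G1=NOT G1=NOT 0=1 G2=0(const) -> 110
State from step 3 equals state from step 1 -> cycle length 2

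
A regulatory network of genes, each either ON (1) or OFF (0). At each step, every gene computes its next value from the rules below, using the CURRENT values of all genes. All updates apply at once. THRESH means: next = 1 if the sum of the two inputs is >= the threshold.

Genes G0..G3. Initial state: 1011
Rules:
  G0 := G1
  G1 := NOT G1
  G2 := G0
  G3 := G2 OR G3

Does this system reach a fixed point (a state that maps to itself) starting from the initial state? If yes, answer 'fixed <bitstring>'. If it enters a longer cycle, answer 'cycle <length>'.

Answer: cycle 2

Derivation:
Step 0: 1011
Step 1: G0=G1=0 G1=NOT G1=NOT 0=1 G2=G0=1 G3=G2|G3=1|1=1 -> 0111
Step 2: G0=G1=1 G1=NOT G1=NOT 1=0 G2=G0=0 G3=G2|G3=1|1=1 -> 1001
Step 3: G0=G1=0 G1=NOT G1=NOT 0=1 G2=G0=1 G3=G2|G3=0|1=1 -> 0111
Cycle of length 2 starting at step 1 -> no fixed point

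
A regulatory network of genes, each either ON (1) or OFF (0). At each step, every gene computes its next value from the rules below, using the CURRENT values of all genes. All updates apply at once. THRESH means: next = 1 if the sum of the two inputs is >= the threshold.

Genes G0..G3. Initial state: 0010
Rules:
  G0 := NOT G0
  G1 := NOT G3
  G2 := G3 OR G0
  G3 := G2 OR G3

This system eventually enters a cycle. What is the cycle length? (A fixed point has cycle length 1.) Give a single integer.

Answer: 2

Derivation:
Step 0: 0010
Step 1: G0=NOT G0=NOT 0=1 G1=NOT G3=NOT 0=1 G2=G3|G0=0|0=0 G3=G2|G3=1|0=1 -> 1101
Step 2: G0=NOT G0=NOT 1=0 G1=NOT G3=NOT 1=0 G2=G3|G0=1|1=1 G3=G2|G3=0|1=1 -> 0011
Step 3: G0=NOT G0=NOT 0=1 G1=NOT G3=NOT 1=0 G2=G3|G0=1|0=1 G3=G2|G3=1|1=1 -> 1011
Step 4: G0=NOT G0=NOT 1=0 G1=NOT G3=NOT 1=0 G2=G3|G0=1|1=1 G3=G2|G3=1|1=1 -> 0011
State from step 4 equals state from step 2 -> cycle length 2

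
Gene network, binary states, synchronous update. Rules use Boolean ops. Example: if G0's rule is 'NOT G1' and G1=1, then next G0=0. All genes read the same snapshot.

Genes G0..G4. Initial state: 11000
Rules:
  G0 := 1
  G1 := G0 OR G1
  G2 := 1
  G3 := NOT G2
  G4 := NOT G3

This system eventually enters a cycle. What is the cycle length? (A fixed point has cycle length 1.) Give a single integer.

Answer: 1

Derivation:
Step 0: 11000
Step 1: G0=1(const) G1=G0|G1=1|1=1 G2=1(const) G3=NOT G2=NOT 0=1 G4=NOT G3=NOT 0=1 -> 11111
Step 2: G0=1(const) G1=G0|G1=1|1=1 G2=1(const) G3=NOT G2=NOT 1=0 G4=NOT G3=NOT 1=0 -> 11100
Step 3: G0=1(const) G1=G0|G1=1|1=1 G2=1(const) G3=NOT G2=NOT 1=0 G4=NOT G3=NOT 0=1 -> 11101
Step 4: G0=1(const) G1=G0|G1=1|1=1 G2=1(const) G3=NOT G2=NOT 1=0 G4=NOT G3=NOT 0=1 -> 11101
State from step 4 equals state from step 3 -> cycle length 1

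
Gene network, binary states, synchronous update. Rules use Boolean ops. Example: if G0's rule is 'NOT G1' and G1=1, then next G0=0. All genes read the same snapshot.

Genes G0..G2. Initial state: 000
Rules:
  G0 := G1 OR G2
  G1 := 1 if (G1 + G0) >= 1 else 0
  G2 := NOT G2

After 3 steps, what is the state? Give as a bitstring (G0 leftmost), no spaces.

Step 1: G0=G1|G2=0|0=0 G1=(0+0>=1)=0 G2=NOT G2=NOT 0=1 -> 001
Step 2: G0=G1|G2=0|1=1 G1=(0+0>=1)=0 G2=NOT G2=NOT 1=0 -> 100
Step 3: G0=G1|G2=0|0=0 G1=(0+1>=1)=1 G2=NOT G2=NOT 0=1 -> 011

011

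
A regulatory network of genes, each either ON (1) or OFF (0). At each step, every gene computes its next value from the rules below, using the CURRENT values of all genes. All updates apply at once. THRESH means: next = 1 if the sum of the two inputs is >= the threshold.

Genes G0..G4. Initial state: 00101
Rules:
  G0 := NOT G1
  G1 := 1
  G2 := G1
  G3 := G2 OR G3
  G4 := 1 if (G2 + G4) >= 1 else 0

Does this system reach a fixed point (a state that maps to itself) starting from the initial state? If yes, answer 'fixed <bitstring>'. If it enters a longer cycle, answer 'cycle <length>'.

Step 0: 00101
Step 1: G0=NOT G1=NOT 0=1 G1=1(const) G2=G1=0 G3=G2|G3=1|0=1 G4=(1+1>=1)=1 -> 11011
Step 2: G0=NOT G1=NOT 1=0 G1=1(const) G2=G1=1 G3=G2|G3=0|1=1 G4=(0+1>=1)=1 -> 01111
Step 3: G0=NOT G1=NOT 1=0 G1=1(const) G2=G1=1 G3=G2|G3=1|1=1 G4=(1+1>=1)=1 -> 01111
Fixed point reached at step 2: 01111

Answer: fixed 01111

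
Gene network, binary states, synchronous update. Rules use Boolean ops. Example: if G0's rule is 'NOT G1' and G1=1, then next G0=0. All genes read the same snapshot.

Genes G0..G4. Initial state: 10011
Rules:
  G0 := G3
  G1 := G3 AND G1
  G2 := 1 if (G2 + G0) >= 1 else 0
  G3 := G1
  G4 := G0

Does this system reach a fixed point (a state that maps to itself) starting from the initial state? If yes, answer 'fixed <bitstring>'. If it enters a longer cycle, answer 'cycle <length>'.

Step 0: 10011
Step 1: G0=G3=1 G1=G3&G1=1&0=0 G2=(0+1>=1)=1 G3=G1=0 G4=G0=1 -> 10101
Step 2: G0=G3=0 G1=G3&G1=0&0=0 G2=(1+1>=1)=1 G3=G1=0 G4=G0=1 -> 00101
Step 3: G0=G3=0 G1=G3&G1=0&0=0 G2=(1+0>=1)=1 G3=G1=0 G4=G0=0 -> 00100
Step 4: G0=G3=0 G1=G3&G1=0&0=0 G2=(1+0>=1)=1 G3=G1=0 G4=G0=0 -> 00100
Fixed point reached at step 3: 00100

Answer: fixed 00100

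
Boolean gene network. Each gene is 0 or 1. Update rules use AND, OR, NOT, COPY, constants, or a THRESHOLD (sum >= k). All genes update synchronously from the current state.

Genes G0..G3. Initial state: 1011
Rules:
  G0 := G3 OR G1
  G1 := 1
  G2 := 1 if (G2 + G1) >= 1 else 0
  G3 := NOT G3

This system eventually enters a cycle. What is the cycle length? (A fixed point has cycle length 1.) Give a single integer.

Step 0: 1011
Step 1: G0=G3|G1=1|0=1 G1=1(const) G2=(1+0>=1)=1 G3=NOT G3=NOT 1=0 -> 1110
Step 2: G0=G3|G1=0|1=1 G1=1(const) G2=(1+1>=1)=1 G3=NOT G3=NOT 0=1 -> 1111
Step 3: G0=G3|G1=1|1=1 G1=1(const) G2=(1+1>=1)=1 G3=NOT G3=NOT 1=0 -> 1110
State from step 3 equals state from step 1 -> cycle length 2

Answer: 2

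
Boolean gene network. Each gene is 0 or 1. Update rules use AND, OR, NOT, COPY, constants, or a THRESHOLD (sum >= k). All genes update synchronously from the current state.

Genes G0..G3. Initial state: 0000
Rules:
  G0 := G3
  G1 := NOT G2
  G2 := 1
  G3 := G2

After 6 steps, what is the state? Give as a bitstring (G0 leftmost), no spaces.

Step 1: G0=G3=0 G1=NOT G2=NOT 0=1 G2=1(const) G3=G2=0 -> 0110
Step 2: G0=G3=0 G1=NOT G2=NOT 1=0 G2=1(const) G3=G2=1 -> 0011
Step 3: G0=G3=1 G1=NOT G2=NOT 1=0 G2=1(const) G3=G2=1 -> 1011
Step 4: G0=G3=1 G1=NOT G2=NOT 1=0 G2=1(const) G3=G2=1 -> 1011
Step 5: G0=G3=1 G1=NOT G2=NOT 1=0 G2=1(const) G3=G2=1 -> 1011
Step 6: G0=G3=1 G1=NOT G2=NOT 1=0 G2=1(const) G3=G2=1 -> 1011

1011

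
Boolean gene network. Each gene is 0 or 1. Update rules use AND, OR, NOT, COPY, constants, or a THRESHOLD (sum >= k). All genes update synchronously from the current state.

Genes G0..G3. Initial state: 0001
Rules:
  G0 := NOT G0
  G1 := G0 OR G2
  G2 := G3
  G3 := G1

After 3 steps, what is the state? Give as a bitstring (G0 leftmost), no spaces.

Step 1: G0=NOT G0=NOT 0=1 G1=G0|G2=0|0=0 G2=G3=1 G3=G1=0 -> 1010
Step 2: G0=NOT G0=NOT 1=0 G1=G0|G2=1|1=1 G2=G3=0 G3=G1=0 -> 0100
Step 3: G0=NOT G0=NOT 0=1 G1=G0|G2=0|0=0 G2=G3=0 G3=G1=1 -> 1001

1001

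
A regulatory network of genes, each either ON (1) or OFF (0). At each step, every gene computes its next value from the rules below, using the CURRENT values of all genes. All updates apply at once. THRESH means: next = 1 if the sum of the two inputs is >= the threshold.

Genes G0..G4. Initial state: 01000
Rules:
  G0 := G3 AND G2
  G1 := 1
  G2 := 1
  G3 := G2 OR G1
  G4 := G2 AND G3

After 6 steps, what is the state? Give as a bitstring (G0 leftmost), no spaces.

Step 1: G0=G3&G2=0&0=0 G1=1(const) G2=1(const) G3=G2|G1=0|1=1 G4=G2&G3=0&0=0 -> 01110
Step 2: G0=G3&G2=1&1=1 G1=1(const) G2=1(const) G3=G2|G1=1|1=1 G4=G2&G3=1&1=1 -> 11111
Step 3: G0=G3&G2=1&1=1 G1=1(const) G2=1(const) G3=G2|G1=1|1=1 G4=G2&G3=1&1=1 -> 11111
Step 4: G0=G3&G2=1&1=1 G1=1(const) G2=1(const) G3=G2|G1=1|1=1 G4=G2&G3=1&1=1 -> 11111
Step 5: G0=G3&G2=1&1=1 G1=1(const) G2=1(const) G3=G2|G1=1|1=1 G4=G2&G3=1&1=1 -> 11111
Step 6: G0=G3&G2=1&1=1 G1=1(const) G2=1(const) G3=G2|G1=1|1=1 G4=G2&G3=1&1=1 -> 11111

11111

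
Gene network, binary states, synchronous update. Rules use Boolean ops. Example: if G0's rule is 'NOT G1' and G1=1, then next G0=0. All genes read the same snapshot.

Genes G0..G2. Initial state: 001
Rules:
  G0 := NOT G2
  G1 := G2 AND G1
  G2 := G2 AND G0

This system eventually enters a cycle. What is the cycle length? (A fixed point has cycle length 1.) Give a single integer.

Answer: 1

Derivation:
Step 0: 001
Step 1: G0=NOT G2=NOT 1=0 G1=G2&G1=1&0=0 G2=G2&G0=1&0=0 -> 000
Step 2: G0=NOT G2=NOT 0=1 G1=G2&G1=0&0=0 G2=G2&G0=0&0=0 -> 100
Step 3: G0=NOT G2=NOT 0=1 G1=G2&G1=0&0=0 G2=G2&G0=0&1=0 -> 100
State from step 3 equals state from step 2 -> cycle length 1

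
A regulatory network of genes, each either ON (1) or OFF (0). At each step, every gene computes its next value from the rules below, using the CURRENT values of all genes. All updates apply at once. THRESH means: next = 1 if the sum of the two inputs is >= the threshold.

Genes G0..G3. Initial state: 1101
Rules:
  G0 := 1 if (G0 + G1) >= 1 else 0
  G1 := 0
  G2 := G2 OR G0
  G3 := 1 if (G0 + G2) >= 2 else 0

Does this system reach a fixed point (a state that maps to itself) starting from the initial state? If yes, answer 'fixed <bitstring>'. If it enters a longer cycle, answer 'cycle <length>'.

Answer: fixed 1011

Derivation:
Step 0: 1101
Step 1: G0=(1+1>=1)=1 G1=0(const) G2=G2|G0=0|1=1 G3=(1+0>=2)=0 -> 1010
Step 2: G0=(1+0>=1)=1 G1=0(const) G2=G2|G0=1|1=1 G3=(1+1>=2)=1 -> 1011
Step 3: G0=(1+0>=1)=1 G1=0(const) G2=G2|G0=1|1=1 G3=(1+1>=2)=1 -> 1011
Fixed point reached at step 2: 1011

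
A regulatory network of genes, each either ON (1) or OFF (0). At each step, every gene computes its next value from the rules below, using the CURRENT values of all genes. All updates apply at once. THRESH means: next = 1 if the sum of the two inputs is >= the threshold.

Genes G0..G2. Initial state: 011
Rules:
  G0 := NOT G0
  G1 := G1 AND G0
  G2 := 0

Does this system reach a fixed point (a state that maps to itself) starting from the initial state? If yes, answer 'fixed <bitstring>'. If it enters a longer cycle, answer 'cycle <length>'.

Step 0: 011
Step 1: G0=NOT G0=NOT 0=1 G1=G1&G0=1&0=0 G2=0(const) -> 100
Step 2: G0=NOT G0=NOT 1=0 G1=G1&G0=0&1=0 G2=0(const) -> 000
Step 3: G0=NOT G0=NOT 0=1 G1=G1&G0=0&0=0 G2=0(const) -> 100
Cycle of length 2 starting at step 1 -> no fixed point

Answer: cycle 2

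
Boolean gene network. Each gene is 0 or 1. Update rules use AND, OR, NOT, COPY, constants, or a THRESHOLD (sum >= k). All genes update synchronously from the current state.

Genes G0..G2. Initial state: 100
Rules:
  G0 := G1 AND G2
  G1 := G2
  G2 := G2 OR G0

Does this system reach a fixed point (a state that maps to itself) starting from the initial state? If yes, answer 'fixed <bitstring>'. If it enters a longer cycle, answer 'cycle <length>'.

Answer: fixed 111

Derivation:
Step 0: 100
Step 1: G0=G1&G2=0&0=0 G1=G2=0 G2=G2|G0=0|1=1 -> 001
Step 2: G0=G1&G2=0&1=0 G1=G2=1 G2=G2|G0=1|0=1 -> 011
Step 3: G0=G1&G2=1&1=1 G1=G2=1 G2=G2|G0=1|0=1 -> 111
Step 4: G0=G1&G2=1&1=1 G1=G2=1 G2=G2|G0=1|1=1 -> 111
Fixed point reached at step 3: 111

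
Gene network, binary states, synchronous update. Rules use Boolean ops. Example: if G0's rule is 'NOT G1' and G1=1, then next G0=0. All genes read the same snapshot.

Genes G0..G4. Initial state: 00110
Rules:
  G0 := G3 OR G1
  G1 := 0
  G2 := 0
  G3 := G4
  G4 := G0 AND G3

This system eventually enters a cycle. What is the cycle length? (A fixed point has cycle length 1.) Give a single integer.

Answer: 1

Derivation:
Step 0: 00110
Step 1: G0=G3|G1=1|0=1 G1=0(const) G2=0(const) G3=G4=0 G4=G0&G3=0&1=0 -> 10000
Step 2: G0=G3|G1=0|0=0 G1=0(const) G2=0(const) G3=G4=0 G4=G0&G3=1&0=0 -> 00000
Step 3: G0=G3|G1=0|0=0 G1=0(const) G2=0(const) G3=G4=0 G4=G0&G3=0&0=0 -> 00000
State from step 3 equals state from step 2 -> cycle length 1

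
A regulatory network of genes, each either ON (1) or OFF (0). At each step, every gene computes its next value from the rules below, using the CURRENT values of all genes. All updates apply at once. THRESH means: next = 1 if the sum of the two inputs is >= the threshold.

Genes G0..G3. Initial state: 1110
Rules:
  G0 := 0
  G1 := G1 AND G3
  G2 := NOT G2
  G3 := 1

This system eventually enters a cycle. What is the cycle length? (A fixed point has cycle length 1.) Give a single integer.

Step 0: 1110
Step 1: G0=0(const) G1=G1&G3=1&0=0 G2=NOT G2=NOT 1=0 G3=1(const) -> 0001
Step 2: G0=0(const) G1=G1&G3=0&1=0 G2=NOT G2=NOT 0=1 G3=1(const) -> 0011
Step 3: G0=0(const) G1=G1&G3=0&1=0 G2=NOT G2=NOT 1=0 G3=1(const) -> 0001
State from step 3 equals state from step 1 -> cycle length 2

Answer: 2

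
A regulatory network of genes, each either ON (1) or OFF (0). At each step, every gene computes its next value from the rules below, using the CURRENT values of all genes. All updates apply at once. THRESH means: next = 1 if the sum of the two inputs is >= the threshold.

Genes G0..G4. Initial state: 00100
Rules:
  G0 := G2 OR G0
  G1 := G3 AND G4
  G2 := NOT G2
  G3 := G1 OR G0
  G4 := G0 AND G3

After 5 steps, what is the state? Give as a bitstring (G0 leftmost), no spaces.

Step 1: G0=G2|G0=1|0=1 G1=G3&G4=0&0=0 G2=NOT G2=NOT 1=0 G3=G1|G0=0|0=0 G4=G0&G3=0&0=0 -> 10000
Step 2: G0=G2|G0=0|1=1 G1=G3&G4=0&0=0 G2=NOT G2=NOT 0=1 G3=G1|G0=0|1=1 G4=G0&G3=1&0=0 -> 10110
Step 3: G0=G2|G0=1|1=1 G1=G3&G4=1&0=0 G2=NOT G2=NOT 1=0 G3=G1|G0=0|1=1 G4=G0&G3=1&1=1 -> 10011
Step 4: G0=G2|G0=0|1=1 G1=G3&G4=1&1=1 G2=NOT G2=NOT 0=1 G3=G1|G0=0|1=1 G4=G0&G3=1&1=1 -> 11111
Step 5: G0=G2|G0=1|1=1 G1=G3&G4=1&1=1 G2=NOT G2=NOT 1=0 G3=G1|G0=1|1=1 G4=G0&G3=1&1=1 -> 11011

11011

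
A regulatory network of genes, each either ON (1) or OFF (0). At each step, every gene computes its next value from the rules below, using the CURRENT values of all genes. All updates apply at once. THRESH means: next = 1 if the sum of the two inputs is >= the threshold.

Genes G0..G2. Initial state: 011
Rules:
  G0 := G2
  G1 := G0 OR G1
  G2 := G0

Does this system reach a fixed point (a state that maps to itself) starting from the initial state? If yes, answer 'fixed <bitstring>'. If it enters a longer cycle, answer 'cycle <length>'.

Answer: cycle 2

Derivation:
Step 0: 011
Step 1: G0=G2=1 G1=G0|G1=0|1=1 G2=G0=0 -> 110
Step 2: G0=G2=0 G1=G0|G1=1|1=1 G2=G0=1 -> 011
Cycle of length 2 starting at step 0 -> no fixed point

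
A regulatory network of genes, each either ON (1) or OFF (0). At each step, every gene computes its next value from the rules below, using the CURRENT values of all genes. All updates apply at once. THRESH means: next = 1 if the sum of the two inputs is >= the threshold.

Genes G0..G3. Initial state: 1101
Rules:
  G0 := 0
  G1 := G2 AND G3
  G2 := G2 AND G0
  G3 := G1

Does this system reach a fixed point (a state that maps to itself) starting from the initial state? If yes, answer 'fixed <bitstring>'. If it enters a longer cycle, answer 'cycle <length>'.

Answer: fixed 0000

Derivation:
Step 0: 1101
Step 1: G0=0(const) G1=G2&G3=0&1=0 G2=G2&G0=0&1=0 G3=G1=1 -> 0001
Step 2: G0=0(const) G1=G2&G3=0&1=0 G2=G2&G0=0&0=0 G3=G1=0 -> 0000
Step 3: G0=0(const) G1=G2&G3=0&0=0 G2=G2&G0=0&0=0 G3=G1=0 -> 0000
Fixed point reached at step 2: 0000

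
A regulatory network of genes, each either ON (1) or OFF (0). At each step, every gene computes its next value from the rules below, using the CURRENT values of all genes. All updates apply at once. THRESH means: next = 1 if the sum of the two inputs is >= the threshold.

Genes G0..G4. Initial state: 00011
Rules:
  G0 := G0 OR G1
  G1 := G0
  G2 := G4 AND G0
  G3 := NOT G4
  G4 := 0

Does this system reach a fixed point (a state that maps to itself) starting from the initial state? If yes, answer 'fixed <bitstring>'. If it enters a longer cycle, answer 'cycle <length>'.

Answer: fixed 00010

Derivation:
Step 0: 00011
Step 1: G0=G0|G1=0|0=0 G1=G0=0 G2=G4&G0=1&0=0 G3=NOT G4=NOT 1=0 G4=0(const) -> 00000
Step 2: G0=G0|G1=0|0=0 G1=G0=0 G2=G4&G0=0&0=0 G3=NOT G4=NOT 0=1 G4=0(const) -> 00010
Step 3: G0=G0|G1=0|0=0 G1=G0=0 G2=G4&G0=0&0=0 G3=NOT G4=NOT 0=1 G4=0(const) -> 00010
Fixed point reached at step 2: 00010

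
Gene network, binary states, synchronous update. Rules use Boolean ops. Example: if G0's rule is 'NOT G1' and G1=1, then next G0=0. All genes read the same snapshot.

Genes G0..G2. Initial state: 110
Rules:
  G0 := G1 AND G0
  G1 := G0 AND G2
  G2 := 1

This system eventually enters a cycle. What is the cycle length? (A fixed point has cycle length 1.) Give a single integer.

Answer: 1

Derivation:
Step 0: 110
Step 1: G0=G1&G0=1&1=1 G1=G0&G2=1&0=0 G2=1(const) -> 101
Step 2: G0=G1&G0=0&1=0 G1=G0&G2=1&1=1 G2=1(const) -> 011
Step 3: G0=G1&G0=1&0=0 G1=G0&G2=0&1=0 G2=1(const) -> 001
Step 4: G0=G1&G0=0&0=0 G1=G0&G2=0&1=0 G2=1(const) -> 001
State from step 4 equals state from step 3 -> cycle length 1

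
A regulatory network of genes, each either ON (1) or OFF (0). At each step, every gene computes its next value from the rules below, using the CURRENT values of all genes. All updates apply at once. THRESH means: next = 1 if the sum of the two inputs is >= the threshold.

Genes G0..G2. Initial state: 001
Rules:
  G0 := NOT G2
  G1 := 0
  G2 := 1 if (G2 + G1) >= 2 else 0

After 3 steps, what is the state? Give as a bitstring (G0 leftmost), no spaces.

Step 1: G0=NOT G2=NOT 1=0 G1=0(const) G2=(1+0>=2)=0 -> 000
Step 2: G0=NOT G2=NOT 0=1 G1=0(const) G2=(0+0>=2)=0 -> 100
Step 3: G0=NOT G2=NOT 0=1 G1=0(const) G2=(0+0>=2)=0 -> 100

100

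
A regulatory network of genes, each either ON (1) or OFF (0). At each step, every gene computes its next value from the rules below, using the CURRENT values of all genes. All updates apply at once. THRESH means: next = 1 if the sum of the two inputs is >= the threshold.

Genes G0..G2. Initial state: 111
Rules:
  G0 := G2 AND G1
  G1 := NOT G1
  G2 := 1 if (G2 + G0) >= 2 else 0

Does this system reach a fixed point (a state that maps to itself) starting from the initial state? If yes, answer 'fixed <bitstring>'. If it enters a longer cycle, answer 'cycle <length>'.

Answer: cycle 2

Derivation:
Step 0: 111
Step 1: G0=G2&G1=1&1=1 G1=NOT G1=NOT 1=0 G2=(1+1>=2)=1 -> 101
Step 2: G0=G2&G1=1&0=0 G1=NOT G1=NOT 0=1 G2=(1+1>=2)=1 -> 011
Step 3: G0=G2&G1=1&1=1 G1=NOT G1=NOT 1=0 G2=(1+0>=2)=0 -> 100
Step 4: G0=G2&G1=0&0=0 G1=NOT G1=NOT 0=1 G2=(0+1>=2)=0 -> 010
Step 5: G0=G2&G1=0&1=0 G1=NOT G1=NOT 1=0 G2=(0+0>=2)=0 -> 000
Step 6: G0=G2&G1=0&0=0 G1=NOT G1=NOT 0=1 G2=(0+0>=2)=0 -> 010
Cycle of length 2 starting at step 4 -> no fixed point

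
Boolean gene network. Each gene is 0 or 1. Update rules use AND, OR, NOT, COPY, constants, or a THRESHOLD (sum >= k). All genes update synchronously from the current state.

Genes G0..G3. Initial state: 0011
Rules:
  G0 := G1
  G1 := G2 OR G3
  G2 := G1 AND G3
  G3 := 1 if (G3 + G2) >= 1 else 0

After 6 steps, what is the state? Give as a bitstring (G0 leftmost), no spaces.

Step 1: G0=G1=0 G1=G2|G3=1|1=1 G2=G1&G3=0&1=0 G3=(1+1>=1)=1 -> 0101
Step 2: G0=G1=1 G1=G2|G3=0|1=1 G2=G1&G3=1&1=1 G3=(1+0>=1)=1 -> 1111
Step 3: G0=G1=1 G1=G2|G3=1|1=1 G2=G1&G3=1&1=1 G3=(1+1>=1)=1 -> 1111
Step 4: G0=G1=1 G1=G2|G3=1|1=1 G2=G1&G3=1&1=1 G3=(1+1>=1)=1 -> 1111
Step 5: G0=G1=1 G1=G2|G3=1|1=1 G2=G1&G3=1&1=1 G3=(1+1>=1)=1 -> 1111
Step 6: G0=G1=1 G1=G2|G3=1|1=1 G2=G1&G3=1&1=1 G3=(1+1>=1)=1 -> 1111

1111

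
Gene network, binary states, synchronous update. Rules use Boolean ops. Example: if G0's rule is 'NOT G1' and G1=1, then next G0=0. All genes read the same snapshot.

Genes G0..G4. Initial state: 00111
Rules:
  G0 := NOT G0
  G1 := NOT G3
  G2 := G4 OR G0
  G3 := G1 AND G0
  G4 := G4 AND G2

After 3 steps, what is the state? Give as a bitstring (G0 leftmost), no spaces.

Step 1: G0=NOT G0=NOT 0=1 G1=NOT G3=NOT 1=0 G2=G4|G0=1|0=1 G3=G1&G0=0&0=0 G4=G4&G2=1&1=1 -> 10101
Step 2: G0=NOT G0=NOT 1=0 G1=NOT G3=NOT 0=1 G2=G4|G0=1|1=1 G3=G1&G0=0&1=0 G4=G4&G2=1&1=1 -> 01101
Step 3: G0=NOT G0=NOT 0=1 G1=NOT G3=NOT 0=1 G2=G4|G0=1|0=1 G3=G1&G0=1&0=0 G4=G4&G2=1&1=1 -> 11101

11101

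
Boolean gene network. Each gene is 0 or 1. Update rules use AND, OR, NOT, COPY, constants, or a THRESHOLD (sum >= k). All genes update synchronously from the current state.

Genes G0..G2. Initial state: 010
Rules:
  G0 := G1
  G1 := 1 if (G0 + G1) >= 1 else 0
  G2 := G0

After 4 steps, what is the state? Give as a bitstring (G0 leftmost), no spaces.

Step 1: G0=G1=1 G1=(0+1>=1)=1 G2=G0=0 -> 110
Step 2: G0=G1=1 G1=(1+1>=1)=1 G2=G0=1 -> 111
Step 3: G0=G1=1 G1=(1+1>=1)=1 G2=G0=1 -> 111
Step 4: G0=G1=1 G1=(1+1>=1)=1 G2=G0=1 -> 111

111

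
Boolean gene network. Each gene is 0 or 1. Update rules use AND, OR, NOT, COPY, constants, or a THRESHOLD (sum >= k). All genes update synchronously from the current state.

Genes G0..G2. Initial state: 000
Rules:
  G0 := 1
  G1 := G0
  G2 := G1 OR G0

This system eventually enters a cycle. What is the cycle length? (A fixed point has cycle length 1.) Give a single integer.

Step 0: 000
Step 1: G0=1(const) G1=G0=0 G2=G1|G0=0|0=0 -> 100
Step 2: G0=1(const) G1=G0=1 G2=G1|G0=0|1=1 -> 111
Step 3: G0=1(const) G1=G0=1 G2=G1|G0=1|1=1 -> 111
State from step 3 equals state from step 2 -> cycle length 1

Answer: 1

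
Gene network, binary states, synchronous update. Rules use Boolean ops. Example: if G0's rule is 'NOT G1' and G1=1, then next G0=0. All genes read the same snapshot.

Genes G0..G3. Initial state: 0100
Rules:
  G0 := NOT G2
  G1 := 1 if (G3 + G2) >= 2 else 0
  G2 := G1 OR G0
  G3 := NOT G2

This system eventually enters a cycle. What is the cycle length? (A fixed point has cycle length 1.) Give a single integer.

Answer: 5

Derivation:
Step 0: 0100
Step 1: G0=NOT G2=NOT 0=1 G1=(0+0>=2)=0 G2=G1|G0=1|0=1 G3=NOT G2=NOT 0=1 -> 1011
Step 2: G0=NOT G2=NOT 1=0 G1=(1+1>=2)=1 G2=G1|G0=0|1=1 G3=NOT G2=NOT 1=0 -> 0110
Step 3: G0=NOT G2=NOT 1=0 G1=(0+1>=2)=0 G2=G1|G0=1|0=1 G3=NOT G2=NOT 1=0 -> 0010
Step 4: G0=NOT G2=NOT 1=0 G1=(0+1>=2)=0 G2=G1|G0=0|0=0 G3=NOT G2=NOT 1=0 -> 0000
Step 5: G0=NOT G2=NOT 0=1 G1=(0+0>=2)=0 G2=G1|G0=0|0=0 G3=NOT G2=NOT 0=1 -> 1001
Step 6: G0=NOT G2=NOT 0=1 G1=(1+0>=2)=0 G2=G1|G0=0|1=1 G3=NOT G2=NOT 0=1 -> 1011
State from step 6 equals state from step 1 -> cycle length 5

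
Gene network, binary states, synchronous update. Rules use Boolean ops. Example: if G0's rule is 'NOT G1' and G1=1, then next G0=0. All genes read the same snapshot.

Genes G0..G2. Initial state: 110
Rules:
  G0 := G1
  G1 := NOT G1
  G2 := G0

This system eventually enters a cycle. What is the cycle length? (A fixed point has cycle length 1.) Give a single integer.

Step 0: 110
Step 1: G0=G1=1 G1=NOT G1=NOT 1=0 G2=G0=1 -> 101
Step 2: G0=G1=0 G1=NOT G1=NOT 0=1 G2=G0=1 -> 011
Step 3: G0=G1=1 G1=NOT G1=NOT 1=0 G2=G0=0 -> 100
Step 4: G0=G1=0 G1=NOT G1=NOT 0=1 G2=G0=1 -> 011
State from step 4 equals state from step 2 -> cycle length 2

Answer: 2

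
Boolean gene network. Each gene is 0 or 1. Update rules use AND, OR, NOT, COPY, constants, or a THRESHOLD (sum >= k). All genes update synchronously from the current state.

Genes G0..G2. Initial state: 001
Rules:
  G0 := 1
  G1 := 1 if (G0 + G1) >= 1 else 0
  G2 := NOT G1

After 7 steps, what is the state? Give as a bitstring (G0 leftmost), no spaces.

Step 1: G0=1(const) G1=(0+0>=1)=0 G2=NOT G1=NOT 0=1 -> 101
Step 2: G0=1(const) G1=(1+0>=1)=1 G2=NOT G1=NOT 0=1 -> 111
Step 3: G0=1(const) G1=(1+1>=1)=1 G2=NOT G1=NOT 1=0 -> 110
Step 4: G0=1(const) G1=(1+1>=1)=1 G2=NOT G1=NOT 1=0 -> 110
Step 5: G0=1(const) G1=(1+1>=1)=1 G2=NOT G1=NOT 1=0 -> 110
Step 6: G0=1(const) G1=(1+1>=1)=1 G2=NOT G1=NOT 1=0 -> 110
Step 7: G0=1(const) G1=(1+1>=1)=1 G2=NOT G1=NOT 1=0 -> 110

110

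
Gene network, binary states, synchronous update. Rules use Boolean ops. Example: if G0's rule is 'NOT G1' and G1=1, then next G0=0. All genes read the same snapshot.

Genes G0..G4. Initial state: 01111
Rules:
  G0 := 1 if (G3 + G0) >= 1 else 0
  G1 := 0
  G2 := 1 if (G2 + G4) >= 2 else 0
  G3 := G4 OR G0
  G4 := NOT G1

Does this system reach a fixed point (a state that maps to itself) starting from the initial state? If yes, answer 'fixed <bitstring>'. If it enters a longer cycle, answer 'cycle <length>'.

Answer: fixed 10011

Derivation:
Step 0: 01111
Step 1: G0=(1+0>=1)=1 G1=0(const) G2=(1+1>=2)=1 G3=G4|G0=1|0=1 G4=NOT G1=NOT 1=0 -> 10110
Step 2: G0=(1+1>=1)=1 G1=0(const) G2=(1+0>=2)=0 G3=G4|G0=0|1=1 G4=NOT G1=NOT 0=1 -> 10011
Step 3: G0=(1+1>=1)=1 G1=0(const) G2=(0+1>=2)=0 G3=G4|G0=1|1=1 G4=NOT G1=NOT 0=1 -> 10011
Fixed point reached at step 2: 10011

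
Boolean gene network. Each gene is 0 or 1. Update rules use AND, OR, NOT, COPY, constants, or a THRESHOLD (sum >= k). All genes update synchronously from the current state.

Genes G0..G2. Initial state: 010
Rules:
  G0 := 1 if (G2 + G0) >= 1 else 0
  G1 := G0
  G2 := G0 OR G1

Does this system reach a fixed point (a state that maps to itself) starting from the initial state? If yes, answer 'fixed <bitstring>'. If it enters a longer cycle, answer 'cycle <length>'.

Step 0: 010
Step 1: G0=(0+0>=1)=0 G1=G0=0 G2=G0|G1=0|1=1 -> 001
Step 2: G0=(1+0>=1)=1 G1=G0=0 G2=G0|G1=0|0=0 -> 100
Step 3: G0=(0+1>=1)=1 G1=G0=1 G2=G0|G1=1|0=1 -> 111
Step 4: G0=(1+1>=1)=1 G1=G0=1 G2=G0|G1=1|1=1 -> 111
Fixed point reached at step 3: 111

Answer: fixed 111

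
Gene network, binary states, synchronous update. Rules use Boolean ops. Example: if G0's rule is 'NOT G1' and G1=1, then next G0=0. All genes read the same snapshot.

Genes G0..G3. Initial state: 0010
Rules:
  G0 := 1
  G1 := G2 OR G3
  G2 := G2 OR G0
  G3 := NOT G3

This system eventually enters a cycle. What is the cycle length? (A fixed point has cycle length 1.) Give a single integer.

Step 0: 0010
Step 1: G0=1(const) G1=G2|G3=1|0=1 G2=G2|G0=1|0=1 G3=NOT G3=NOT 0=1 -> 1111
Step 2: G0=1(const) G1=G2|G3=1|1=1 G2=G2|G0=1|1=1 G3=NOT G3=NOT 1=0 -> 1110
Step 3: G0=1(const) G1=G2|G3=1|0=1 G2=G2|G0=1|1=1 G3=NOT G3=NOT 0=1 -> 1111
State from step 3 equals state from step 1 -> cycle length 2

Answer: 2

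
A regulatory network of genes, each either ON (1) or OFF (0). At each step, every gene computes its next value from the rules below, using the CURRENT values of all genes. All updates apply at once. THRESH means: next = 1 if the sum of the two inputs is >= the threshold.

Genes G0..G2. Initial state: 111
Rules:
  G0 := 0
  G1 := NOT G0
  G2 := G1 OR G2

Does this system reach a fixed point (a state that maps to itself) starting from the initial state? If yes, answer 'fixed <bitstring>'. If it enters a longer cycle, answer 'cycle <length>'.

Step 0: 111
Step 1: G0=0(const) G1=NOT G0=NOT 1=0 G2=G1|G2=1|1=1 -> 001
Step 2: G0=0(const) G1=NOT G0=NOT 0=1 G2=G1|G2=0|1=1 -> 011
Step 3: G0=0(const) G1=NOT G0=NOT 0=1 G2=G1|G2=1|1=1 -> 011
Fixed point reached at step 2: 011

Answer: fixed 011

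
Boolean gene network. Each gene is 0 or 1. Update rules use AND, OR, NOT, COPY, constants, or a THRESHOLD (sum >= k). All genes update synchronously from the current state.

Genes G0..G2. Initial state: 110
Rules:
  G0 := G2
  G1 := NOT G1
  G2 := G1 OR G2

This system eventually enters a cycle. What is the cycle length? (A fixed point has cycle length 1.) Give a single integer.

Answer: 2

Derivation:
Step 0: 110
Step 1: G0=G2=0 G1=NOT G1=NOT 1=0 G2=G1|G2=1|0=1 -> 001
Step 2: G0=G2=1 G1=NOT G1=NOT 0=1 G2=G1|G2=0|1=1 -> 111
Step 3: G0=G2=1 G1=NOT G1=NOT 1=0 G2=G1|G2=1|1=1 -> 101
Step 4: G0=G2=1 G1=NOT G1=NOT 0=1 G2=G1|G2=0|1=1 -> 111
State from step 4 equals state from step 2 -> cycle length 2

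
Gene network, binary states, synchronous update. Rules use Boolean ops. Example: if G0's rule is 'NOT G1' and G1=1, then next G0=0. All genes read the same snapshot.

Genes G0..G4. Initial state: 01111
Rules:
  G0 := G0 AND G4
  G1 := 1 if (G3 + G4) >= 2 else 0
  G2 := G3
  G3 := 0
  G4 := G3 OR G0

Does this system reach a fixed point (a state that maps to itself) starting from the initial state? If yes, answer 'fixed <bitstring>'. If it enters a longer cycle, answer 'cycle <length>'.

Answer: fixed 00000

Derivation:
Step 0: 01111
Step 1: G0=G0&G4=0&1=0 G1=(1+1>=2)=1 G2=G3=1 G3=0(const) G4=G3|G0=1|0=1 -> 01101
Step 2: G0=G0&G4=0&1=0 G1=(0+1>=2)=0 G2=G3=0 G3=0(const) G4=G3|G0=0|0=0 -> 00000
Step 3: G0=G0&G4=0&0=0 G1=(0+0>=2)=0 G2=G3=0 G3=0(const) G4=G3|G0=0|0=0 -> 00000
Fixed point reached at step 2: 00000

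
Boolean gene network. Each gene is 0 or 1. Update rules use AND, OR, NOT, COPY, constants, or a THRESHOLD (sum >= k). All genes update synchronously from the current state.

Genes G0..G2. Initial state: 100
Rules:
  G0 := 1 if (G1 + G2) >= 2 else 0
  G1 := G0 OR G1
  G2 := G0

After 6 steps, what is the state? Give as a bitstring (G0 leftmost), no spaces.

Step 1: G0=(0+0>=2)=0 G1=G0|G1=1|0=1 G2=G0=1 -> 011
Step 2: G0=(1+1>=2)=1 G1=G0|G1=0|1=1 G2=G0=0 -> 110
Step 3: G0=(1+0>=2)=0 G1=G0|G1=1|1=1 G2=G0=1 -> 011
Step 4: G0=(1+1>=2)=1 G1=G0|G1=0|1=1 G2=G0=0 -> 110
Step 5: G0=(1+0>=2)=0 G1=G0|G1=1|1=1 G2=G0=1 -> 011
Step 6: G0=(1+1>=2)=1 G1=G0|G1=0|1=1 G2=G0=0 -> 110

110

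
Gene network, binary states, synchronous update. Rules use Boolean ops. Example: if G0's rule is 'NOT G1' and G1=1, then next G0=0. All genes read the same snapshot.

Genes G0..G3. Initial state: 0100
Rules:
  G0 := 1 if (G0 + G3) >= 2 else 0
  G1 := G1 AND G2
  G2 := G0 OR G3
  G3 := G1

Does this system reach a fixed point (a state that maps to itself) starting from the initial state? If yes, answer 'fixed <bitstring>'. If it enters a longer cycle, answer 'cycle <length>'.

Step 0: 0100
Step 1: G0=(0+0>=2)=0 G1=G1&G2=1&0=0 G2=G0|G3=0|0=0 G3=G1=1 -> 0001
Step 2: G0=(0+1>=2)=0 G1=G1&G2=0&0=0 G2=G0|G3=0|1=1 G3=G1=0 -> 0010
Step 3: G0=(0+0>=2)=0 G1=G1&G2=0&1=0 G2=G0|G3=0|0=0 G3=G1=0 -> 0000
Step 4: G0=(0+0>=2)=0 G1=G1&G2=0&0=0 G2=G0|G3=0|0=0 G3=G1=0 -> 0000
Fixed point reached at step 3: 0000

Answer: fixed 0000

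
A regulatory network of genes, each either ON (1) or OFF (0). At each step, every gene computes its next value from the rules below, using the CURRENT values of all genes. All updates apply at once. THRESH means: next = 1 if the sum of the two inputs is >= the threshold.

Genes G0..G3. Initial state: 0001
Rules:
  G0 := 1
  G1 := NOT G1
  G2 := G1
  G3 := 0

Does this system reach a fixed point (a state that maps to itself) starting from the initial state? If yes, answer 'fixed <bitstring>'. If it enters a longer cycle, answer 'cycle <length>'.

Step 0: 0001
Step 1: G0=1(const) G1=NOT G1=NOT 0=1 G2=G1=0 G3=0(const) -> 1100
Step 2: G0=1(const) G1=NOT G1=NOT 1=0 G2=G1=1 G3=0(const) -> 1010
Step 3: G0=1(const) G1=NOT G1=NOT 0=1 G2=G1=0 G3=0(const) -> 1100
Cycle of length 2 starting at step 1 -> no fixed point

Answer: cycle 2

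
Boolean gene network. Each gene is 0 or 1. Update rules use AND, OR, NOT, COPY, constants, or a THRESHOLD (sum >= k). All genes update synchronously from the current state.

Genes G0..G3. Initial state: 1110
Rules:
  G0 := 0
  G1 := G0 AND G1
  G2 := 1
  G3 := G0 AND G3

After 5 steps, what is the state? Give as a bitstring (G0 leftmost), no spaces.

Step 1: G0=0(const) G1=G0&G1=1&1=1 G2=1(const) G3=G0&G3=1&0=0 -> 0110
Step 2: G0=0(const) G1=G0&G1=0&1=0 G2=1(const) G3=G0&G3=0&0=0 -> 0010
Step 3: G0=0(const) G1=G0&G1=0&0=0 G2=1(const) G3=G0&G3=0&0=0 -> 0010
Step 4: G0=0(const) G1=G0&G1=0&0=0 G2=1(const) G3=G0&G3=0&0=0 -> 0010
Step 5: G0=0(const) G1=G0&G1=0&0=0 G2=1(const) G3=G0&G3=0&0=0 -> 0010

0010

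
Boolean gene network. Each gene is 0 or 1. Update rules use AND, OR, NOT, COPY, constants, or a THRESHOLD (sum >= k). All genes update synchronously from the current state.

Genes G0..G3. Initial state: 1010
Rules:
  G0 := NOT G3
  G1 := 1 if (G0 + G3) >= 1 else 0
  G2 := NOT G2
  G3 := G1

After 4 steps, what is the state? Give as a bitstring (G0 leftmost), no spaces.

Step 1: G0=NOT G3=NOT 0=1 G1=(1+0>=1)=1 G2=NOT G2=NOT 1=0 G3=G1=0 -> 1100
Step 2: G0=NOT G3=NOT 0=1 G1=(1+0>=1)=1 G2=NOT G2=NOT 0=1 G3=G1=1 -> 1111
Step 3: G0=NOT G3=NOT 1=0 G1=(1+1>=1)=1 G2=NOT G2=NOT 1=0 G3=G1=1 -> 0101
Step 4: G0=NOT G3=NOT 1=0 G1=(0+1>=1)=1 G2=NOT G2=NOT 0=1 G3=G1=1 -> 0111

0111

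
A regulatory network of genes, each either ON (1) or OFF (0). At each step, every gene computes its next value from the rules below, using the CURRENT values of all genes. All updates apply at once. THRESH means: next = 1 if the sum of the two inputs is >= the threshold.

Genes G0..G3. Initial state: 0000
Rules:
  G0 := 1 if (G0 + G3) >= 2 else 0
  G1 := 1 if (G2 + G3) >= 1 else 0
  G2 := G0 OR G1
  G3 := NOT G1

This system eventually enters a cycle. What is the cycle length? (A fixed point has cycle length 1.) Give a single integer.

Step 0: 0000
Step 1: G0=(0+0>=2)=0 G1=(0+0>=1)=0 G2=G0|G1=0|0=0 G3=NOT G1=NOT 0=1 -> 0001
Step 2: G0=(0+1>=2)=0 G1=(0+1>=1)=1 G2=G0|G1=0|0=0 G3=NOT G1=NOT 0=1 -> 0101
Step 3: G0=(0+1>=2)=0 G1=(0+1>=1)=1 G2=G0|G1=0|1=1 G3=NOT G1=NOT 1=0 -> 0110
Step 4: G0=(0+0>=2)=0 G1=(1+0>=1)=1 G2=G0|G1=0|1=1 G3=NOT G1=NOT 1=0 -> 0110
State from step 4 equals state from step 3 -> cycle length 1

Answer: 1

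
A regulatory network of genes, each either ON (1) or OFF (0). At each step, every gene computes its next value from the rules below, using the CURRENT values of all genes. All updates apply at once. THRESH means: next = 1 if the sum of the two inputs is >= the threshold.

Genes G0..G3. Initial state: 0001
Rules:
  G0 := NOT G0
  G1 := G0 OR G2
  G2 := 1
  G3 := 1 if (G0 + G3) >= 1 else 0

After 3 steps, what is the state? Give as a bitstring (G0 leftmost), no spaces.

Step 1: G0=NOT G0=NOT 0=1 G1=G0|G2=0|0=0 G2=1(const) G3=(0+1>=1)=1 -> 1011
Step 2: G0=NOT G0=NOT 1=0 G1=G0|G2=1|1=1 G2=1(const) G3=(1+1>=1)=1 -> 0111
Step 3: G0=NOT G0=NOT 0=1 G1=G0|G2=0|1=1 G2=1(const) G3=(0+1>=1)=1 -> 1111

1111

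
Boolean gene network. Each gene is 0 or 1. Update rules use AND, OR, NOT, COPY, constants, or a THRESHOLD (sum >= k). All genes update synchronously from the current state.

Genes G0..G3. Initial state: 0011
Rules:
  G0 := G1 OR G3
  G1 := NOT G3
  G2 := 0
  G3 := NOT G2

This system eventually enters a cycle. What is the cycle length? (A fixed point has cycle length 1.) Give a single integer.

Answer: 1

Derivation:
Step 0: 0011
Step 1: G0=G1|G3=0|1=1 G1=NOT G3=NOT 1=0 G2=0(const) G3=NOT G2=NOT 1=0 -> 1000
Step 2: G0=G1|G3=0|0=0 G1=NOT G3=NOT 0=1 G2=0(const) G3=NOT G2=NOT 0=1 -> 0101
Step 3: G0=G1|G3=1|1=1 G1=NOT G3=NOT 1=0 G2=0(const) G3=NOT G2=NOT 0=1 -> 1001
Step 4: G0=G1|G3=0|1=1 G1=NOT G3=NOT 1=0 G2=0(const) G3=NOT G2=NOT 0=1 -> 1001
State from step 4 equals state from step 3 -> cycle length 1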